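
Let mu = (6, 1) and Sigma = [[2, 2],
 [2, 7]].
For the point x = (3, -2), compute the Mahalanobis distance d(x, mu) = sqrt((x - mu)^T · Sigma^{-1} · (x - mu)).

Step 1 — centre the observation: (x - mu) = (-3, -3).

Step 2 — invert Sigma. det(Sigma) = 2·7 - (2)² = 10.
  Sigma^{-1} = (1/det) · [[d, -b], [-b, a]] = [[0.7, -0.2],
 [-0.2, 0.2]].

Step 3 — form the quadratic (x - mu)^T · Sigma^{-1} · (x - mu):
  Sigma^{-1} · (x - mu) = (-1.5, 0).
  (x - mu)^T · [Sigma^{-1} · (x - mu)] = (-3)·(-1.5) + (-3)·(0) = 4.5.

Step 4 — take square root: d = √(4.5) ≈ 2.1213.

d(x, mu) = √(4.5) ≈ 2.1213


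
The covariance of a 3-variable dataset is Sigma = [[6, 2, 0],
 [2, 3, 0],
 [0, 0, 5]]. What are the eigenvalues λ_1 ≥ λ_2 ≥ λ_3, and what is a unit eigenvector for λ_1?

Step 1 — characteristic polynomial p(λ) = det(λI - Sigma) = λ³ - tr·λ² + c_1·λ - det, where tr = trace, c_1 = sum of the principal 2×2 minors, det = det(Sigma):
  tr = 6 + 3 + 5 = 14,
  c_1 = (6·3 - (2)²) + (6·5 - (0)²) + (3·5 - (0)²) = 14 + 30 + 15 = 59,
  det = 6·(3·5 - (0)²) - (2)·((2)·5 - (0)·(0)) + (0)·((2)·(0) - 3·(0)) = 6·(15) - (2)·(10) + (0)·(0) = 70.
  So p(λ) = λ³ - 14λ² + 59λ - 70.
Step 2 — look for an integer root (rational root theorem: any rational root is an integer divisor of 70). Testing λ = 2:
  p(2) = 8 - 56 + 118 - 70 = 0  ✓
  Dividing out (λ - 2): p(λ) = (λ - 2)(λ² - 12λ + 35).
Step 3 — remaining eigenvalues from the quadratic λ² - 12λ + 35 = 0:
  Δ = 12² - 4·35 = 144 - 140 = 4,  λ = (12 ± √4)/2 = (12 ± 2)/2 = 7 or 5.
  Sorted: λ_1 = 7,  λ_2 = 5,  λ_3 = 2  (check: sum = 14 = tr ✓).

Step 4 — unit eigenvector for λ_1 = 7: v spans the null space of (Sigma - λ_1 I), whose rows are
  r_1 = (-1, 2, 0),  r_2 = (2, -4, 0),  r_3 = (0, 0, -2).
  v is orthogonal to every row, so take v ∝ r_1 × r_3 = ((2)·(-2) - (0)·(0), (0)·(0) - (-1)·(-2), (-1)·(0) - (2)·(0)) = (-4, -2, 0).
  Rescale (divide by 2; multiply by -1 so the first nonzero entry is positive): u = (2, 1, 0).
  ||u|| = √((2)² + (1)² + (0)²) = √(5) ≈ 2.2361,  v_1 = u/||u|| ≈ (0.8944, 0.4472, 0) (||v_1|| = 1).

λ_1 = 7,  λ_2 = 5,  λ_3 = 2;  v_1 ≈ (0.8944, 0.4472, 0)


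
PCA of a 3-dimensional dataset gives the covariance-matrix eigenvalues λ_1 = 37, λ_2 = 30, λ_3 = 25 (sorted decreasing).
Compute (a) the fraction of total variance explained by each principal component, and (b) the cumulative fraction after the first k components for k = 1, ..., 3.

Step 1 — total variance = trace(Sigma) = Σ λ_i = 37 + 30 + 25 = 92.

Step 2 — fraction explained by component i = λ_i / Σ λ:
  PC1: 37/92 = 0.4022
  PC2: 30/92 = 0.3261
  PC3: 25/92 = 0.2717

Step 3 — cumulative fraction after k components = (λ_1 + ... + λ_k) / Σ λ:
  k = 1: 37/92 = 0.4022
  k = 2: (37 + 30)/92 = 67/92 = 0.7283
  k = 3: (37 + 30 + 25)/92 = 92/92 = 1

Summary (fraction, with percent):

explained: PC1 0.4022 (40.22%), PC2 0.3261 (32.61%), PC3 0.2717 (27.17%);  cumulative: 0.4022, 0.7283, 1


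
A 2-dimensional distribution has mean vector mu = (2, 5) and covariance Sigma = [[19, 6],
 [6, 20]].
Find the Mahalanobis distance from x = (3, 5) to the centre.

Step 1 — centre the observation: (x - mu) = (1, 0).

Step 2 — invert Sigma. det(Sigma) = 19·20 - (6)² = 344.
  Sigma^{-1} = (1/det) · [[d, -b], [-b, a]] = [[0.0581, -0.0174],
 [-0.0174, 0.0552]].

Step 3 — form the quadratic (x - mu)^T · Sigma^{-1} · (x - mu):
  Sigma^{-1} · (x - mu) = (0.0581, -0.0174).
  (x - mu)^T · [Sigma^{-1} · (x - mu)] = (1)·(0.0581) + (0)·(-0.0174) = 0.0581.

Step 4 — take square root: d = √(0.0581) ≈ 0.2411.

d(x, mu) = √(0.0581) ≈ 0.2411


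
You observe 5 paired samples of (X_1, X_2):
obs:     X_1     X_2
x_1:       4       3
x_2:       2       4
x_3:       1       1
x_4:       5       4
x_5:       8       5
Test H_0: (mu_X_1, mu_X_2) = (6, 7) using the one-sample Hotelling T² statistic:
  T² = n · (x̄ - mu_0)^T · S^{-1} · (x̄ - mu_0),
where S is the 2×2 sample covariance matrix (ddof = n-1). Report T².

Step 1 — sample mean vector:
  mean(X_1) = (4 + 2 + 1 + 5 + 8) / 5 = 20/5 = 4
  mean(X_2) = (3 + 4 + 1 + 4 + 5) / 5 = 17/5 = 3.4
  x̄ = (4, 3.4),  deviation x̄ - mu_0 = (4, 3.4) - (6, 7) = (-2, -3.6).

Step 2 — sample covariance matrix, S[i,j] = (1/(n-1)) · Σ_k (x_{k,i} - mean_i) · (x_{k,j} - mean_j), divisor n-1 = 4:
  S[X_1,X_1] = ((0)·(0) + (-2)·(-2) + (-3)·(-3) + (1)·(1) + (4)·(4)) / 4 = 30/4 = 7.5
  S[X_1,X_2] = ((0)·(-0.4) + (-2)·(0.6) + (-3)·(-2.4) + (1)·(0.6) + (4)·(1.6)) / 4 = 13/4 = 3.25
  S[X_2,X_2] = ((-0.4)·(-0.4) + (0.6)·(0.6) + (-2.4)·(-2.4) + (0.6)·(0.6) + (1.6)·(1.6)) / 4 = 9.2/4 = 2.3
  S = [[7.5, 3.25],
 [3.25, 2.3]].

Step 3 — invert S. det(S) = 7.5·2.3 - (3.25)² = 6.6875.
  S^{-1} = (1/det) · [[d, -b], [-b, a]] = [[0.3439, -0.486],
 [-0.486, 1.1215]].

Step 4 — quadratic form (x̄ - mu_0)^T · S^{-1} · (x̄ - mu_0):
  S^{-1} · (x̄ - mu_0) = (1.0617, -3.0654),
  (x̄ - mu_0)^T · [...] = (-2)·(1.0617) + (-3.6)·(-3.0654) = 8.9121.

Step 5 — scale by n: T² = 5 · 8.9121 = 44.5607.

T² ≈ 44.5607


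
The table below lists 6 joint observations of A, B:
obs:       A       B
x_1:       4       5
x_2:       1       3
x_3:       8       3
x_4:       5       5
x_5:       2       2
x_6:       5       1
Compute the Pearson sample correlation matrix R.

Step 1 — column means:
  mean(A) = (4 + 1 + 8 + 5 + 2 + 5) / 6 = 25/6 = 4.1667
  mean(B) = (5 + 3 + 3 + 5 + 2 + 1) / 6 = 19/6 = 3.1667

Step 2 — sample variances and covariances s[i,j] = (1/(n-1)) · Σ_k (x_{k,i} - mean_i) · (x_{k,j} - mean_j), with n-1 = 5:
  s[A,A] = ((-0.1667)·(-0.1667) + (-3.1667)·(-3.1667) + (3.8333)·(3.8333) + (0.8333)·(0.8333) + (-2.1667)·(-2.1667) + (0.8333)·(0.8333)) / 5 = 30.8333/5 = 6.1667
  s[A,B] = ((-0.1667)·(1.8333) + (-3.1667)·(-0.1667) + (3.8333)·(-0.1667) + (0.8333)·(1.8333) + (-2.1667)·(-1.1667) + (0.8333)·(-2.1667)) / 5 = 1.8333/5 = 0.3667
  s[B,B] = ((1.8333)·(1.8333) + (-0.1667)·(-0.1667) + (-0.1667)·(-0.1667) + (1.8333)·(1.8333) + (-1.1667)·(-1.1667) + (-2.1667)·(-2.1667)) / 5 = 12.8333/5 = 2.5667
  Sample standard deviations s_i = √(s[i,i]):
  s(A) = √(6.1667) = 2.4833
  s(B) = √(2.5667) = 1.6021

Step 3 — r_{ij} = s_{ij} / (s_i · s_j):
  r[A,A] = 1 (diagonal).
  r[A,B] = 0.3667 / (2.4833 · 1.6021) = 0.3667 / 3.9784 = 0.0922
  r[B,B] = 1 (diagonal).

R is symmetric with unit diagonal. Assembling:

R = [[1, 0.0922],
 [0.0922, 1]]


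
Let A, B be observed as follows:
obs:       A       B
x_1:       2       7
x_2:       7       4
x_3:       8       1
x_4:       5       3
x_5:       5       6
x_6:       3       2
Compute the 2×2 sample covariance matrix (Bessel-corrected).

Step 1 — column means:
  mean(A) = (2 + 7 + 8 + 5 + 5 + 3) / 6 = 30/6 = 5
  mean(B) = (7 + 4 + 1 + 3 + 6 + 2) / 6 = 23/6 = 3.8333

Step 2 — sample covariance S[i,j] = (1/(n-1)) · Σ_k (x_{k,i} - mean_i) · (x_{k,j} - mean_j), with n-1 = 5.
  S[A,A] = ((-3)·(-3) + (2)·(2) + (3)·(3) + (0)·(0) + (0)·(0) + (-2)·(-2)) / 5 = 26/5 = 5.2
  S[A,B] = ((-3)·(3.1667) + (2)·(0.1667) + (3)·(-2.8333) + (0)·(-0.8333) + (0)·(2.1667) + (-2)·(-1.8333)) / 5 = -14/5 = -2.8
  S[B,B] = ((3.1667)·(3.1667) + (0.1667)·(0.1667) + (-2.8333)·(-2.8333) + (-0.8333)·(-0.8333) + (2.1667)·(2.1667) + (-1.8333)·(-1.8333)) / 5 = 26.8333/5 = 5.3667

S is symmetric (S[j,i] = S[i,j]). Assembling:

S = [[5.2, -2.8],
 [-2.8, 5.3667]]


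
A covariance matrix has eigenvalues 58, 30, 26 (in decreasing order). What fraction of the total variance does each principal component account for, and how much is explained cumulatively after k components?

Step 1 — total variance = trace(Sigma) = Σ λ_i = 58 + 30 + 26 = 114.

Step 2 — fraction explained by component i = λ_i / Σ λ:
  PC1: 58/114 = 0.5088
  PC2: 30/114 = 0.2632
  PC3: 26/114 = 0.2281

Step 3 — cumulative fraction after k components = (λ_1 + ... + λ_k) / Σ λ:
  k = 1: 58/114 = 0.5088
  k = 2: (58 + 30)/114 = 88/114 = 0.7719
  k = 3: (58 + 30 + 26)/114 = 114/114 = 1

Summary (fraction, with percent):

explained: PC1 0.5088 (50.88%), PC2 0.2632 (26.32%), PC3 0.2281 (22.81%);  cumulative: 0.5088, 0.7719, 1


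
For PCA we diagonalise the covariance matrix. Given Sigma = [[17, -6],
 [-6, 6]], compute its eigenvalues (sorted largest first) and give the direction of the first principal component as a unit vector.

Step 1 — characteristic polynomial of 2×2 Sigma:
  det(Sigma - λI) = λ² - trace · λ + det = 0.
  trace = 17 + 6 = 23, det = 17·6 - (-6)² = 66.
Step 2 — discriminant:
  Δ = trace² - 4·det = 529 - 264 = 265.
Step 3 — eigenvalues:
  λ = (trace ± √Δ)/2 = (23 ± 16.2788)/2,
  λ_1 = 19.6394,  λ_2 = 3.3606.

Step 4 — unit eigenvector for λ_1: solve (Sigma - λ_1 I)v = 0. First row:
  (17 - 19.6394)·v_x + (-6)·v_y = 0, i.e. (-2.6394)·v_x + (-6)·v_y = 0,
  so v ∝ (b, λ_1 - a) = (-6, 2.6394); multiply by -1 so the first entry is positive: u = (6, -2.6394).
  ||u|| = √((6)² + (-2.6394)²) = √(42.9665) ≈ 6.5549,
  v_1 = u/||u|| ≈ (0.9153, -0.4027) (||v_1|| = 1).

λ_1 = 19.6394,  λ_2 = 3.3606;  v_1 ≈ (0.9153, -0.4027)


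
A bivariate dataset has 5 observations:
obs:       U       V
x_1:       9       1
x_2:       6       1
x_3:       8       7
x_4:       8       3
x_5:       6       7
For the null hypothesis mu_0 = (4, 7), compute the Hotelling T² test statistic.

Step 1 — sample mean vector:
  mean(U) = (9 + 6 + 8 + 8 + 6) / 5 = 37/5 = 7.4
  mean(V) = (1 + 1 + 7 + 3 + 7) / 5 = 19/5 = 3.8
  x̄ = (7.4, 3.8),  deviation x̄ - mu_0 = (7.4, 3.8) - (4, 7) = (3.4, -3.2).

Step 2 — sample covariance matrix, S[i,j] = (1/(n-1)) · Σ_k (x_{k,i} - mean_i) · (x_{k,j} - mean_j), divisor n-1 = 4:
  S[U,U] = ((1.6)·(1.6) + (-1.4)·(-1.4) + (0.6)·(0.6) + (0.6)·(0.6) + (-1.4)·(-1.4)) / 4 = 7.2/4 = 1.8
  S[U,V] = ((1.6)·(-2.8) + (-1.4)·(-2.8) + (0.6)·(3.2) + (0.6)·(-0.8) + (-1.4)·(3.2)) / 4 = -3.6/4 = -0.9
  S[V,V] = ((-2.8)·(-2.8) + (-2.8)·(-2.8) + (3.2)·(3.2) + (-0.8)·(-0.8) + (3.2)·(3.2)) / 4 = 36.8/4 = 9.2
  S = [[1.8, -0.9],
 [-0.9, 9.2]].

Step 3 — invert S. det(S) = 1.8·9.2 - (-0.9)² = 15.75.
  S^{-1} = (1/det) · [[d, -b], [-b, a]] = [[0.5841, 0.0571],
 [0.0571, 0.1143]].

Step 4 — quadratic form (x̄ - mu_0)^T · S^{-1} · (x̄ - mu_0):
  S^{-1} · (x̄ - mu_0) = (1.8032, -0.1714),
  (x̄ - mu_0)^T · [...] = (3.4)·(1.8032) + (-3.2)·(-0.1714) = 6.6794.

Step 5 — scale by n: T² = 5 · 6.6794 = 33.3968.

T² ≈ 33.3968


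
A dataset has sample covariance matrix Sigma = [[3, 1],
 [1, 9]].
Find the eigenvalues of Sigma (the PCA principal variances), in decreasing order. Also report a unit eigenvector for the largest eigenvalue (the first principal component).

Step 1 — characteristic polynomial of 2×2 Sigma:
  det(Sigma - λI) = λ² - trace · λ + det = 0.
  trace = 3 + 9 = 12, det = 3·9 - (1)² = 26.
Step 2 — discriminant:
  Δ = trace² - 4·det = 144 - 104 = 40.
Step 3 — eigenvalues:
  λ = (trace ± √Δ)/2 = (12 ± 6.3246)/2,
  λ_1 = 9.1623,  λ_2 = 2.8377.

Step 4 — unit eigenvector for λ_1: solve (Sigma - λ_1 I)v = 0. First row:
  (3 - 9.1623)·v_x + (1)·v_y = 0, i.e. (-6.1623)·v_x + (1)·v_y = 0,
  so v ∝ (b, λ_1 - a) = (1, 6.1623) = u.
  ||u|| = √((1)² + (6.1623)²) = √(38.9737) ≈ 6.2429,
  v_1 = u/||u|| ≈ (0.1602, 0.9871) (||v_1|| = 1).

λ_1 = 9.1623,  λ_2 = 2.8377;  v_1 ≈ (0.1602, 0.9871)


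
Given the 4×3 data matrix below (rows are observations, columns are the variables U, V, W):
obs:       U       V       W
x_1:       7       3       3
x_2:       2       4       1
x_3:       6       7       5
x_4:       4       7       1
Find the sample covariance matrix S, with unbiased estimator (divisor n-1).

Step 1 — column means:
  mean(U) = (7 + 2 + 6 + 4) / 4 = 19/4 = 4.75
  mean(V) = (3 + 4 + 7 + 7) / 4 = 21/4 = 5.25
  mean(W) = (3 + 1 + 5 + 1) / 4 = 10/4 = 2.5

Step 2 — sample covariance S[i,j] = (1/(n-1)) · Σ_k (x_{k,i} - mean_i) · (x_{k,j} - mean_j), with n-1 = 3.
  S[U,U] = ((2.25)·(2.25) + (-2.75)·(-2.75) + (1.25)·(1.25) + (-0.75)·(-0.75)) / 3 = 14.75/3 = 4.9167
  S[U,V] = ((2.25)·(-2.25) + (-2.75)·(-1.25) + (1.25)·(1.75) + (-0.75)·(1.75)) / 3 = -0.75/3 = -0.25
  S[U,W] = ((2.25)·(0.5) + (-2.75)·(-1.5) + (1.25)·(2.5) + (-0.75)·(-1.5)) / 3 = 9.5/3 = 3.1667
  S[V,V] = ((-2.25)·(-2.25) + (-1.25)·(-1.25) + (1.75)·(1.75) + (1.75)·(1.75)) / 3 = 12.75/3 = 4.25
  S[V,W] = ((-2.25)·(0.5) + (-1.25)·(-1.5) + (1.75)·(2.5) + (1.75)·(-1.5)) / 3 = 2.5/3 = 0.8333
  S[W,W] = ((0.5)·(0.5) + (-1.5)·(-1.5) + (2.5)·(2.5) + (-1.5)·(-1.5)) / 3 = 11/3 = 3.6667

S is symmetric (S[j,i] = S[i,j]). Assembling:

S = [[4.9167, -0.25, 3.1667],
 [-0.25, 4.25, 0.8333],
 [3.1667, 0.8333, 3.6667]]


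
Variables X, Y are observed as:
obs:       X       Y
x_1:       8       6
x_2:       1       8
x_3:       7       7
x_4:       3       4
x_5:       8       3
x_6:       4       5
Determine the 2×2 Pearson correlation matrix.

Step 1 — column means:
  mean(X) = (8 + 1 + 7 + 3 + 8 + 4) / 6 = 31/6 = 5.1667
  mean(Y) = (6 + 8 + 7 + 4 + 3 + 5) / 6 = 33/6 = 5.5

Step 2 — sample variances and covariances s[i,j] = (1/(n-1)) · Σ_k (x_{k,i} - mean_i) · (x_{k,j} - mean_j), with n-1 = 5:
  s[X,X] = ((2.8333)·(2.8333) + (-4.1667)·(-4.1667) + (1.8333)·(1.8333) + (-2.1667)·(-2.1667) + (2.8333)·(2.8333) + (-1.1667)·(-1.1667)) / 5 = 42.8333/5 = 8.5667
  s[X,Y] = ((2.8333)·(0.5) + (-4.1667)·(2.5) + (1.8333)·(1.5) + (-2.1667)·(-1.5) + (2.8333)·(-2.5) + (-1.1667)·(-0.5)) / 5 = -9.5/5 = -1.9
  s[Y,Y] = ((0.5)·(0.5) + (2.5)·(2.5) + (1.5)·(1.5) + (-1.5)·(-1.5) + (-2.5)·(-2.5) + (-0.5)·(-0.5)) / 5 = 17.5/5 = 3.5
  Sample standard deviations s_i = √(s[i,i]):
  s(X) = √(8.5667) = 2.9269
  s(Y) = √(3.5) = 1.8708

Step 3 — r_{ij} = s_{ij} / (s_i · s_j):
  r[X,X] = 1 (diagonal).
  r[X,Y] = -1.9 / (2.9269 · 1.8708) = -1.9 / 5.4757 = -0.347
  r[Y,Y] = 1 (diagonal).

R is symmetric with unit diagonal. Assembling:

R = [[1, -0.347],
 [-0.347, 1]]


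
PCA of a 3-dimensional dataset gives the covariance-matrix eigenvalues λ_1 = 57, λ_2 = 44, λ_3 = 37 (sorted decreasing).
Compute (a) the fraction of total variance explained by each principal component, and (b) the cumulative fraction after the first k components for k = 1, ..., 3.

Step 1 — total variance = trace(Sigma) = Σ λ_i = 57 + 44 + 37 = 138.

Step 2 — fraction explained by component i = λ_i / Σ λ:
  PC1: 57/138 = 0.413
  PC2: 44/138 = 0.3188
  PC3: 37/138 = 0.2681

Step 3 — cumulative fraction after k components = (λ_1 + ... + λ_k) / Σ λ:
  k = 1: 57/138 = 0.413
  k = 2: (57 + 44)/138 = 101/138 = 0.7319
  k = 3: (57 + 44 + 37)/138 = 138/138 = 1

Summary (fraction, with percent):

explained: PC1 0.413 (41.3%), PC2 0.3188 (31.88%), PC3 0.2681 (26.81%);  cumulative: 0.413, 0.7319, 1


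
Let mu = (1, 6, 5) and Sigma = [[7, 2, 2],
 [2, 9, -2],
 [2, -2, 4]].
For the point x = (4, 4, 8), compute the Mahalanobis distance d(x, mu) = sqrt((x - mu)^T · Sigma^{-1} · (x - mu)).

Step 1 — centre the observation: (x - mu) = (3, -2, 3).

Step 2 — invert Sigma (cofactor / det for 3×3, or solve directly):
  Sigma^{-1} = [[0.2051, -0.0769, -0.141],
 [-0.0769, 0.1538, 0.1154],
 [-0.141, 0.1154, 0.3782]].

Step 3 — form the quadratic (x - mu)^T · Sigma^{-1} · (x - mu):
  Sigma^{-1} · (x - mu) = (0.3462, -0.1923, 0.4808).
  (x - mu)^T · [Sigma^{-1} · (x - mu)] = (3)·(0.3462) + (-2)·(-0.1923) + (3)·(0.4808) = 2.8654.

Step 4 — take square root: d = √(2.8654) ≈ 1.6927.

d(x, mu) = √(2.8654) ≈ 1.6927


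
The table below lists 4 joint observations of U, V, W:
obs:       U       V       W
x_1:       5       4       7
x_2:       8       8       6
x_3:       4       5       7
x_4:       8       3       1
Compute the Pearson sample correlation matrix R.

Step 1 — column means:
  mean(U) = (5 + 8 + 4 + 8) / 4 = 25/4 = 6.25
  mean(V) = (4 + 8 + 5 + 3) / 4 = 20/4 = 5
  mean(W) = (7 + 6 + 7 + 1) / 4 = 21/4 = 5.25

Step 2 — sample variances and covariances s[i,j] = (1/(n-1)) · Σ_k (x_{k,i} - mean_i) · (x_{k,j} - mean_j), with n-1 = 3:
  s[U,U] = ((-1.25)·(-1.25) + (1.75)·(1.75) + (-2.25)·(-2.25) + (1.75)·(1.75)) / 3 = 12.75/3 = 4.25
  s[U,V] = ((-1.25)·(-1) + (1.75)·(3) + (-2.25)·(0) + (1.75)·(-2)) / 3 = 3/3 = 1
  s[U,W] = ((-1.25)·(1.75) + (1.75)·(0.75) + (-2.25)·(1.75) + (1.75)·(-4.25)) / 3 = -12.25/3 = -4.0833
  s[V,V] = ((-1)·(-1) + (3)·(3) + (0)·(0) + (-2)·(-2)) / 3 = 14/3 = 4.6667
  s[V,W] = ((-1)·(1.75) + (3)·(0.75) + (0)·(1.75) + (-2)·(-4.25)) / 3 = 9/3 = 3
  s[W,W] = ((1.75)·(1.75) + (0.75)·(0.75) + (1.75)·(1.75) + (-4.25)·(-4.25)) / 3 = 24.75/3 = 8.25
  Sample standard deviations s_i = √(s[i,i]):
  s(U) = √(4.25) = 2.0616
  s(V) = √(4.6667) = 2.1602
  s(W) = √(8.25) = 2.8723

Step 3 — r_{ij} = s_{ij} / (s_i · s_j):
  r[U,U] = 1 (diagonal).
  r[U,V] = 1 / (2.0616 · 2.1602) = 1 / 4.4535 = 0.2245
  r[U,W] = -4.0833 / (2.0616 · 2.8723) = -4.0833 / 5.9214 = -0.6896
  r[V,V] = 1 (diagonal).
  r[V,W] = 3 / (2.1602 · 2.8723) = 3 / 6.2048 = 0.4835
  r[W,W] = 1 (diagonal).

R is symmetric with unit diagonal. Assembling:

R = [[1, 0.2245, -0.6896],
 [0.2245, 1, 0.4835],
 [-0.6896, 0.4835, 1]]


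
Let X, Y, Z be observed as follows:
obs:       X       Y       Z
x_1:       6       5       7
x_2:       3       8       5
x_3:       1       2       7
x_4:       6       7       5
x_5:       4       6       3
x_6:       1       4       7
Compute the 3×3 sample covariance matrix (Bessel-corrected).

Step 1 — column means:
  mean(X) = (6 + 3 + 1 + 6 + 4 + 1) / 6 = 21/6 = 3.5
  mean(Y) = (5 + 8 + 2 + 7 + 6 + 4) / 6 = 32/6 = 5.3333
  mean(Z) = (7 + 5 + 7 + 5 + 3 + 7) / 6 = 34/6 = 5.6667

Step 2 — sample covariance S[i,j] = (1/(n-1)) · Σ_k (x_{k,i} - mean_i) · (x_{k,j} - mean_j), with n-1 = 5.
  S[X,X] = ((2.5)·(2.5) + (-0.5)·(-0.5) + (-2.5)·(-2.5) + (2.5)·(2.5) + (0.5)·(0.5) + (-2.5)·(-2.5)) / 5 = 25.5/5 = 5.1
  S[X,Y] = ((2.5)·(-0.3333) + (-0.5)·(2.6667) + (-2.5)·(-3.3333) + (2.5)·(1.6667) + (0.5)·(0.6667) + (-2.5)·(-1.3333)) / 5 = 14/5 = 2.8
  S[X,Z] = ((2.5)·(1.3333) + (-0.5)·(-0.6667) + (-2.5)·(1.3333) + (2.5)·(-0.6667) + (0.5)·(-2.6667) + (-2.5)·(1.3333)) / 5 = -6/5 = -1.2
  S[Y,Y] = ((-0.3333)·(-0.3333) + (2.6667)·(2.6667) + (-3.3333)·(-3.3333) + (1.6667)·(1.6667) + (0.6667)·(0.6667) + (-1.3333)·(-1.3333)) / 5 = 23.3333/5 = 4.6667
  S[Y,Z] = ((-0.3333)·(1.3333) + (2.6667)·(-0.6667) + (-3.3333)·(1.3333) + (1.6667)·(-0.6667) + (0.6667)·(-2.6667) + (-1.3333)·(1.3333)) / 5 = -11.3333/5 = -2.2667
  S[Z,Z] = ((1.3333)·(1.3333) + (-0.6667)·(-0.6667) + (1.3333)·(1.3333) + (-0.6667)·(-0.6667) + (-2.6667)·(-2.6667) + (1.3333)·(1.3333)) / 5 = 13.3333/5 = 2.6667

S is symmetric (S[j,i] = S[i,j]). Assembling:

S = [[5.1, 2.8, -1.2],
 [2.8, 4.6667, -2.2667],
 [-1.2, -2.2667, 2.6667]]


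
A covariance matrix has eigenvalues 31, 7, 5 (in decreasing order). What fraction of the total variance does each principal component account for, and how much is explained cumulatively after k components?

Step 1 — total variance = trace(Sigma) = Σ λ_i = 31 + 7 + 5 = 43.

Step 2 — fraction explained by component i = λ_i / Σ λ:
  PC1: 31/43 = 0.7209
  PC2: 7/43 = 0.1628
  PC3: 5/43 = 0.1163

Step 3 — cumulative fraction after k components = (λ_1 + ... + λ_k) / Σ λ:
  k = 1: 31/43 = 0.7209
  k = 2: (31 + 7)/43 = 38/43 = 0.8837
  k = 3: (31 + 7 + 5)/43 = 43/43 = 1

Summary (fraction, with percent):

explained: PC1 0.7209 (72.09%), PC2 0.1628 (16.28%), PC3 0.1163 (11.63%);  cumulative: 0.7209, 0.8837, 1


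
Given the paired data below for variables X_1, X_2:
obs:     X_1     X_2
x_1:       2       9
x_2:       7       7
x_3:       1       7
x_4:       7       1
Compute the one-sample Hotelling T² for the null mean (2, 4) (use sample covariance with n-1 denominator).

Step 1 — sample mean vector:
  mean(X_1) = (2 + 7 + 1 + 7) / 4 = 17/4 = 4.25
  mean(X_2) = (9 + 7 + 7 + 1) / 4 = 24/4 = 6
  x̄ = (4.25, 6),  deviation x̄ - mu_0 = (4.25, 6) - (2, 4) = (2.25, 2).

Step 2 — sample covariance matrix, S[i,j] = (1/(n-1)) · Σ_k (x_{k,i} - mean_i) · (x_{k,j} - mean_j), divisor n-1 = 3:
  S[X_1,X_1] = ((-2.25)·(-2.25) + (2.75)·(2.75) + (-3.25)·(-3.25) + (2.75)·(2.75)) / 3 = 30.75/3 = 10.25
  S[X_1,X_2] = ((-2.25)·(3) + (2.75)·(1) + (-3.25)·(1) + (2.75)·(-5)) / 3 = -21/3 = -7
  S[X_2,X_2] = ((3)·(3) + (1)·(1) + (1)·(1) + (-5)·(-5)) / 3 = 36/3 = 12
  S = [[10.25, -7],
 [-7, 12]].

Step 3 — invert S. det(S) = 10.25·12 - (-7)² = 74.
  S^{-1} = (1/det) · [[d, -b], [-b, a]] = [[0.1622, 0.0946],
 [0.0946, 0.1385]].

Step 4 — quadratic form (x̄ - mu_0)^T · S^{-1} · (x̄ - mu_0):
  S^{-1} · (x̄ - mu_0) = (0.5541, 0.4899),
  (x̄ - mu_0)^T · [...] = (2.25)·(0.5541) + (2)·(0.4899) = 2.2264.

Step 5 — scale by n: T² = 4 · 2.2264 = 8.9054.

T² ≈ 8.9054


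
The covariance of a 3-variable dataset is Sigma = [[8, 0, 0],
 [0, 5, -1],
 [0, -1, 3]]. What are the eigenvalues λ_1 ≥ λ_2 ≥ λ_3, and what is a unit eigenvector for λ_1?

Step 1 — characteristic polynomial p(λ) = det(λI - Sigma) = λ³ - tr·λ² + c_1·λ - det, where tr = trace, c_1 = sum of the principal 2×2 minors, det = det(Sigma):
  tr = 8 + 5 + 3 = 16,
  c_1 = (8·5 - (0)²) + (8·3 - (0)²) + (5·3 - (-1)²) = 40 + 24 + 14 = 78,
  det = 8·(5·3 - (-1)²) - (0)·((0)·3 - (-1)·(0)) + (0)·((0)·(-1) - 5·(0)) = 8·(14) - (0)·(0) + (0)·(0) = 112.
  So p(λ) = λ³ - 16λ² + 78λ - 112.
Step 2 — look for an integer root (rational root theorem: any rational root is an integer divisor of 112). Testing λ = 8:
  p(8) = 512 - 1024 + 624 - 112 = 0  ✓
  Dividing out (λ - 8): p(λ) = (λ - 8)(λ² - 8λ + 14).
Step 3 — remaining eigenvalues from the quadratic λ² - 8λ + 14 = 0:
  Δ = 8² - 4·14 = 64 - 56 = 8,  λ = (8 ± √8)/2 = (8 ± 2.8284)/2 ≈ 5.4142 or 2.5858.
  Sorted: λ_1 = 8,  λ_2 = 5.4142,  λ_3 = 2.5858  (check: sum = 16 = tr ✓).

Step 4 — unit eigenvector for λ_1 = 8: v spans the null space of (Sigma - λ_1 I), whose rows are
  r_1 = (0, 0, 0),  r_2 = (0, -3, -1),  r_3 = (0, -1, -5).
  v is orthogonal to every row, so take v ∝ r_2 × r_3 = ((-3)·(-5) - (-1)·(-1), (-1)·(0) - (0)·(-5), (0)·(-1) - (-3)·(0)) = (14, 0, 0).
  Rescale (divide by 14): u = (1, 0, 0).
  ||u|| = √((1)² + (0)² + (0)²) = √(1) = 1,  v_1 = u/||u|| ≈ (1, 0, 0) (||v_1|| = 1).

λ_1 = 8,  λ_2 = 5.4142,  λ_3 = 2.5858;  v_1 ≈ (1, 0, 0)


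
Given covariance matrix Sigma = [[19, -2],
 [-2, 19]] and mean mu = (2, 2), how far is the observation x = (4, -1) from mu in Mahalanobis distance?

Step 1 — centre the observation: (x - mu) = (2, -3).

Step 2 — invert Sigma. det(Sigma) = 19·19 - (-2)² = 357.
  Sigma^{-1} = (1/det) · [[d, -b], [-b, a]] = [[0.0532, 0.0056],
 [0.0056, 0.0532]].

Step 3 — form the quadratic (x - mu)^T · Sigma^{-1} · (x - mu):
  Sigma^{-1} · (x - mu) = (0.0896, -0.1485).
  (x - mu)^T · [Sigma^{-1} · (x - mu)] = (2)·(0.0896) + (-3)·(-0.1485) = 0.6246.

Step 4 — take square root: d = √(0.6246) ≈ 0.7903.

d(x, mu) = √(0.6246) ≈ 0.7903


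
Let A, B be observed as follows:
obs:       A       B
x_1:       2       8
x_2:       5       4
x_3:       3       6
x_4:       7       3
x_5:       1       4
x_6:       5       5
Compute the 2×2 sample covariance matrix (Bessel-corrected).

Step 1 — column means:
  mean(A) = (2 + 5 + 3 + 7 + 1 + 5) / 6 = 23/6 = 3.8333
  mean(B) = (8 + 4 + 6 + 3 + 4 + 5) / 6 = 30/6 = 5

Step 2 — sample covariance S[i,j] = (1/(n-1)) · Σ_k (x_{k,i} - mean_i) · (x_{k,j} - mean_j), with n-1 = 5.
  S[A,A] = ((-1.8333)·(-1.8333) + (1.1667)·(1.1667) + (-0.8333)·(-0.8333) + (3.1667)·(3.1667) + (-2.8333)·(-2.8333) + (1.1667)·(1.1667)) / 5 = 24.8333/5 = 4.9667
  S[A,B] = ((-1.8333)·(3) + (1.1667)·(-1) + (-0.8333)·(1) + (3.1667)·(-2) + (-2.8333)·(-1) + (1.1667)·(0)) / 5 = -11/5 = -2.2
  S[B,B] = ((3)·(3) + (-1)·(-1) + (1)·(1) + (-2)·(-2) + (-1)·(-1) + (0)·(0)) / 5 = 16/5 = 3.2

S is symmetric (S[j,i] = S[i,j]). Assembling:

S = [[4.9667, -2.2],
 [-2.2, 3.2]]


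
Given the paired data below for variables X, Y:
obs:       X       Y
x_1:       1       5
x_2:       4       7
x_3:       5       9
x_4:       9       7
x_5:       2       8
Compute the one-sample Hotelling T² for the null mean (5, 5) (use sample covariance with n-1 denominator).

Step 1 — sample mean vector:
  mean(X) = (1 + 4 + 5 + 9 + 2) / 5 = 21/5 = 4.2
  mean(Y) = (5 + 7 + 9 + 7 + 8) / 5 = 36/5 = 7.2
  x̄ = (4.2, 7.2),  deviation x̄ - mu_0 = (4.2, 7.2) - (5, 5) = (-0.8, 2.2).

Step 2 — sample covariance matrix, S[i,j] = (1/(n-1)) · Σ_k (x_{k,i} - mean_i) · (x_{k,j} - mean_j), divisor n-1 = 4:
  S[X,X] = ((-3.2)·(-3.2) + (-0.2)·(-0.2) + (0.8)·(0.8) + (4.8)·(4.8) + (-2.2)·(-2.2)) / 4 = 38.8/4 = 9.7
  S[X,Y] = ((-3.2)·(-2.2) + (-0.2)·(-0.2) + (0.8)·(1.8) + (4.8)·(-0.2) + (-2.2)·(0.8)) / 4 = 5.8/4 = 1.45
  S[Y,Y] = ((-2.2)·(-2.2) + (-0.2)·(-0.2) + (1.8)·(1.8) + (-0.2)·(-0.2) + (0.8)·(0.8)) / 4 = 8.8/4 = 2.2
  S = [[9.7, 1.45],
 [1.45, 2.2]].

Step 3 — invert S. det(S) = 9.7·2.2 - (1.45)² = 19.2375.
  S^{-1} = (1/det) · [[d, -b], [-b, a]] = [[0.1144, -0.0754],
 [-0.0754, 0.5042]].

Step 4 — quadratic form (x̄ - mu_0)^T · S^{-1} · (x̄ - mu_0):
  S^{-1} · (x̄ - mu_0) = (-0.2573, 1.1696),
  (x̄ - mu_0)^T · [...] = (-0.8)·(-0.2573) + (2.2)·(1.1696) = 2.7789.

Step 5 — scale by n: T² = 5 · 2.7789 = 13.8947.

T² ≈ 13.8947


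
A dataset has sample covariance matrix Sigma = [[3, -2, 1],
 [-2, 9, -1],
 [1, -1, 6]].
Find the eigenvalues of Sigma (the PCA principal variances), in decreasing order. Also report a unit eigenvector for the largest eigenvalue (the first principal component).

Step 1 — characteristic polynomial p(λ) = det(λI - Sigma) = λ³ - tr·λ² + c_1·λ - det, where tr = trace, c_1 = sum of the principal 2×2 minors, det = det(Sigma):
  tr = 3 + 9 + 6 = 18,
  c_1 = (3·9 - (-2)²) + (3·6 - (1)²) + (9·6 - (-1)²) = 23 + 17 + 53 = 93,
  det = 3·(9·6 - (-1)²) - (-2)·((-2)·6 - (-1)·(1)) + (1)·((-2)·(-1) - 9·(1)) = 3·(53) - (-2)·(-11) + (1)·(-7) = 130.
  So p(λ) = λ³ - 18λ² + 93λ - 130.
Step 2 — look for an integer root (rational root theorem: any rational root is an integer divisor of 130). Testing λ = 10:
  p(10) = 1000 - 1800 + 930 - 130 = 0  ✓
  Dividing out (λ - 10): p(λ) = (λ - 10)(λ² - 8λ + 13).
Step 3 — remaining eigenvalues from the quadratic λ² - 8λ + 13 = 0:
  Δ = 8² - 4·13 = 64 - 52 = 12,  λ = (8 ± √12)/2 = (8 ± 3.4641)/2 ≈ 5.7321 or 2.2679.
  Sorted: λ_1 = 10,  λ_2 = 5.7321,  λ_3 = 2.2679  (check: sum = 18 = tr ✓).

Step 4 — unit eigenvector for λ_1 = 10: v spans the null space of (Sigma - λ_1 I), whose rows are
  r_1 = (-7, -2, 1),  r_2 = (-2, -1, -1),  r_3 = (1, -1, -4).
  v is orthogonal to every row, so take v ∝ r_1 × r_2 = ((-2)·(-1) - (1)·(-1), (1)·(-2) - (-7)·(-1), (-7)·(-1) - (-2)·(-2)) = (3, -9, 3).
  Rescale (divide by 3): u = (1, -3, 1).
  ||u|| = √((1)² + (-3)² + (1)²) = √(11) ≈ 3.3166,  v_1 = u/||u|| ≈ (0.3015, -0.9045, 0.3015) (||v_1|| = 1).

λ_1 = 10,  λ_2 = 5.7321,  λ_3 = 2.2679;  v_1 ≈ (0.3015, -0.9045, 0.3015)


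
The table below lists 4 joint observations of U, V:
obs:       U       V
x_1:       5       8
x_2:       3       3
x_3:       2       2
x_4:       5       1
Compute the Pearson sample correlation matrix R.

Step 1 — column means:
  mean(U) = (5 + 3 + 2 + 5) / 4 = 15/4 = 3.75
  mean(V) = (8 + 3 + 2 + 1) / 4 = 14/4 = 3.5

Step 2 — sample variances and covariances s[i,j] = (1/(n-1)) · Σ_k (x_{k,i} - mean_i) · (x_{k,j} - mean_j), with n-1 = 3:
  s[U,U] = ((1.25)·(1.25) + (-0.75)·(-0.75) + (-1.75)·(-1.75) + (1.25)·(1.25)) / 3 = 6.75/3 = 2.25
  s[U,V] = ((1.25)·(4.5) + (-0.75)·(-0.5) + (-1.75)·(-1.5) + (1.25)·(-2.5)) / 3 = 5.5/3 = 1.8333
  s[V,V] = ((4.5)·(4.5) + (-0.5)·(-0.5) + (-1.5)·(-1.5) + (-2.5)·(-2.5)) / 3 = 29/3 = 9.6667
  Sample standard deviations s_i = √(s[i,i]):
  s(U) = √(2.25) = 1.5
  s(V) = √(9.6667) = 3.1091

Step 3 — r_{ij} = s_{ij} / (s_i · s_j):
  r[U,U] = 1 (diagonal).
  r[U,V] = 1.8333 / (1.5 · 3.1091) = 1.8333 / 4.6637 = 0.3931
  r[V,V] = 1 (diagonal).

R is symmetric with unit diagonal. Assembling:

R = [[1, 0.3931],
 [0.3931, 1]]


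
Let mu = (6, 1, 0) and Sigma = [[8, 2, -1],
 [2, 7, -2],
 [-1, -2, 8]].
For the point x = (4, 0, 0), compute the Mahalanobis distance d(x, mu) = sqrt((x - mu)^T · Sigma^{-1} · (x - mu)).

Step 1 — centre the observation: (x - mu) = (-2, -1, 0).

Step 2 — invert Sigma (cofactor / det for 3×3, or solve directly):
  Sigma^{-1} = [[0.1351, -0.0364, 0.0078],
 [-0.0364, 0.1636, 0.0364],
 [0.0078, 0.0364, 0.1351]].

Step 3 — form the quadratic (x - mu)^T · Sigma^{-1} · (x - mu):
  Sigma^{-1} · (x - mu) = (-0.2338, -0.0909, -0.0519).
  (x - mu)^T · [Sigma^{-1} · (x - mu)] = (-2)·(-0.2338) + (-1)·(-0.0909) + (0)·(-0.0519) = 0.5584.

Step 4 — take square root: d = √(0.5584) ≈ 0.7473.

d(x, mu) = √(0.5584) ≈ 0.7473


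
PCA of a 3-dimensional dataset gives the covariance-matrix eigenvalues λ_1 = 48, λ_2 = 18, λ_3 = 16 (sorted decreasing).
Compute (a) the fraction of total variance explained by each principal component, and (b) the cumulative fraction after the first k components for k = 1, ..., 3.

Step 1 — total variance = trace(Sigma) = Σ λ_i = 48 + 18 + 16 = 82.

Step 2 — fraction explained by component i = λ_i / Σ λ:
  PC1: 48/82 = 0.5854
  PC2: 18/82 = 0.2195
  PC3: 16/82 = 0.1951

Step 3 — cumulative fraction after k components = (λ_1 + ... + λ_k) / Σ λ:
  k = 1: 48/82 = 0.5854
  k = 2: (48 + 18)/82 = 66/82 = 0.8049
  k = 3: (48 + 18 + 16)/82 = 82/82 = 1

Summary (fraction, with percent):

explained: PC1 0.5854 (58.54%), PC2 0.2195 (21.95%), PC3 0.1951 (19.51%);  cumulative: 0.5854, 0.8049, 1


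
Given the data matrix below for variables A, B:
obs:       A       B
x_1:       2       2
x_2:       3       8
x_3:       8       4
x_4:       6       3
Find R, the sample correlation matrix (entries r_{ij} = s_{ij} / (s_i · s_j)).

Step 1 — column means:
  mean(A) = (2 + 3 + 8 + 6) / 4 = 19/4 = 4.75
  mean(B) = (2 + 8 + 4 + 3) / 4 = 17/4 = 4.25

Step 2 — sample variances and covariances s[i,j] = (1/(n-1)) · Σ_k (x_{k,i} - mean_i) · (x_{k,j} - mean_j), with n-1 = 3:
  s[A,A] = ((-2.75)·(-2.75) + (-1.75)·(-1.75) + (3.25)·(3.25) + (1.25)·(1.25)) / 3 = 22.75/3 = 7.5833
  s[A,B] = ((-2.75)·(-2.25) + (-1.75)·(3.75) + (3.25)·(-0.25) + (1.25)·(-1.25)) / 3 = -2.75/3 = -0.9167
  s[B,B] = ((-2.25)·(-2.25) + (3.75)·(3.75) + (-0.25)·(-0.25) + (-1.25)·(-1.25)) / 3 = 20.75/3 = 6.9167
  Sample standard deviations s_i = √(s[i,i]):
  s(A) = √(7.5833) = 2.7538
  s(B) = √(6.9167) = 2.63

Step 3 — r_{ij} = s_{ij} / (s_i · s_j):
  r[A,A] = 1 (diagonal).
  r[A,B] = -0.9167 / (2.7538 · 2.63) = -0.9167 / 7.2423 = -0.1266
  r[B,B] = 1 (diagonal).

R is symmetric with unit diagonal. Assembling:

R = [[1, -0.1266],
 [-0.1266, 1]]


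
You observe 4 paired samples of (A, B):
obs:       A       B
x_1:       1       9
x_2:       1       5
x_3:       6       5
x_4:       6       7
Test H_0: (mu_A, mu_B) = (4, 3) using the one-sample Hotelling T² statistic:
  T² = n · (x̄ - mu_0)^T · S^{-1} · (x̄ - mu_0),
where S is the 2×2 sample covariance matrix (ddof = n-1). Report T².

Step 1 — sample mean vector:
  mean(A) = (1 + 1 + 6 + 6) / 4 = 14/4 = 3.5
  mean(B) = (9 + 5 + 5 + 7) / 4 = 26/4 = 6.5
  x̄ = (3.5, 6.5),  deviation x̄ - mu_0 = (3.5, 6.5) - (4, 3) = (-0.5, 3.5).

Step 2 — sample covariance matrix, S[i,j] = (1/(n-1)) · Σ_k (x_{k,i} - mean_i) · (x_{k,j} - mean_j), divisor n-1 = 3:
  S[A,A] = ((-2.5)·(-2.5) + (-2.5)·(-2.5) + (2.5)·(2.5) + (2.5)·(2.5)) / 3 = 25/3 = 8.3333
  S[A,B] = ((-2.5)·(2.5) + (-2.5)·(-1.5) + (2.5)·(-1.5) + (2.5)·(0.5)) / 3 = -5/3 = -1.6667
  S[B,B] = ((2.5)·(2.5) + (-1.5)·(-1.5) + (-1.5)·(-1.5) + (0.5)·(0.5)) / 3 = 11/3 = 3.6667
  S = [[8.3333, -1.6667],
 [-1.6667, 3.6667]].

Step 3 — invert S. det(S) = 8.3333·3.6667 - (-1.6667)² = 27.7778.
  S^{-1} = (1/det) · [[d, -b], [-b, a]] = [[0.132, 0.06],
 [0.06, 0.3]].

Step 4 — quadratic form (x̄ - mu_0)^T · S^{-1} · (x̄ - mu_0):
  S^{-1} · (x̄ - mu_0) = (0.144, 1.02),
  (x̄ - mu_0)^T · [...] = (-0.5)·(0.144) + (3.5)·(1.02) = 3.498.

Step 5 — scale by n: T² = 4 · 3.498 = 13.992.

T² ≈ 13.992


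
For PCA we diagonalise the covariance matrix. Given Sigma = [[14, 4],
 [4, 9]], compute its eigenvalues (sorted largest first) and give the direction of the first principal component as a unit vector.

Step 1 — characteristic polynomial of 2×2 Sigma:
  det(Sigma - λI) = λ² - trace · λ + det = 0.
  trace = 14 + 9 = 23, det = 14·9 - (4)² = 110.
Step 2 — discriminant:
  Δ = trace² - 4·det = 529 - 440 = 89.
Step 3 — eigenvalues:
  λ = (trace ± √Δ)/2 = (23 ± 9.434)/2,
  λ_1 = 16.217,  λ_2 = 6.783.

Step 4 — unit eigenvector for λ_1: solve (Sigma - λ_1 I)v = 0. First row:
  (14 - 16.217)·v_x + (4)·v_y = 0, i.e. (-2.217)·v_x + (4)·v_y = 0,
  so v ∝ (b, λ_1 - a) = (4, 2.217) = u.
  ||u|| = √((4)² + (2.217)²) = √(20.915) ≈ 4.5733,
  v_1 = u/||u|| ≈ (0.8746, 0.4848) (||v_1|| = 1).

λ_1 = 16.217,  λ_2 = 6.783;  v_1 ≈ (0.8746, 0.4848)


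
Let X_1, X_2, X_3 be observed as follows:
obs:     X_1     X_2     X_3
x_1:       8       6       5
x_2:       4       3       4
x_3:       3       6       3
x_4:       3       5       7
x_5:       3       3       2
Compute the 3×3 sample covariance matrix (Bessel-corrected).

Step 1 — column means:
  mean(X_1) = (8 + 4 + 3 + 3 + 3) / 5 = 21/5 = 4.2
  mean(X_2) = (6 + 3 + 6 + 5 + 3) / 5 = 23/5 = 4.6
  mean(X_3) = (5 + 4 + 3 + 7 + 2) / 5 = 21/5 = 4.2

Step 2 — sample covariance S[i,j] = (1/(n-1)) · Σ_k (x_{k,i} - mean_i) · (x_{k,j} - mean_j), with n-1 = 4.
  S[X_1,X_1] = ((3.8)·(3.8) + (-0.2)·(-0.2) + (-1.2)·(-1.2) + (-1.2)·(-1.2) + (-1.2)·(-1.2)) / 4 = 18.8/4 = 4.7
  S[X_1,X_2] = ((3.8)·(1.4) + (-0.2)·(-1.6) + (-1.2)·(1.4) + (-1.2)·(0.4) + (-1.2)·(-1.6)) / 4 = 5.4/4 = 1.35
  S[X_1,X_3] = ((3.8)·(0.8) + (-0.2)·(-0.2) + (-1.2)·(-1.2) + (-1.2)·(2.8) + (-1.2)·(-2.2)) / 4 = 3.8/4 = 0.95
  S[X_2,X_2] = ((1.4)·(1.4) + (-1.6)·(-1.6) + (1.4)·(1.4) + (0.4)·(0.4) + (-1.6)·(-1.6)) / 4 = 9.2/4 = 2.3
  S[X_2,X_3] = ((1.4)·(0.8) + (-1.6)·(-0.2) + (1.4)·(-1.2) + (0.4)·(2.8) + (-1.6)·(-2.2)) / 4 = 4.4/4 = 1.1
  S[X_3,X_3] = ((0.8)·(0.8) + (-0.2)·(-0.2) + (-1.2)·(-1.2) + (2.8)·(2.8) + (-2.2)·(-2.2)) / 4 = 14.8/4 = 3.7

S is symmetric (S[j,i] = S[i,j]). Assembling:

S = [[4.7, 1.35, 0.95],
 [1.35, 2.3, 1.1],
 [0.95, 1.1, 3.7]]


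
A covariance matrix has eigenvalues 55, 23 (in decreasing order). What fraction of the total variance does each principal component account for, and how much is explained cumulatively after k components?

Step 1 — total variance = trace(Sigma) = Σ λ_i = 55 + 23 = 78.

Step 2 — fraction explained by component i = λ_i / Σ λ:
  PC1: 55/78 = 0.7051
  PC2: 23/78 = 0.2949

Step 3 — cumulative fraction after k components = (λ_1 + ... + λ_k) / Σ λ:
  k = 1: 55/78 = 0.7051
  k = 2: (55 + 23)/78 = 78/78 = 1

Summary (fraction, with percent):

explained: PC1 0.7051 (70.51%), PC2 0.2949 (29.49%);  cumulative: 0.7051, 1


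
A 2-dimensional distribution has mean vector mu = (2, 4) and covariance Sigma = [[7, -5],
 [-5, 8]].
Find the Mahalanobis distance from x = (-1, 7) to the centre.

Step 1 — centre the observation: (x - mu) = (-3, 3).

Step 2 — invert Sigma. det(Sigma) = 7·8 - (-5)² = 31.
  Sigma^{-1} = (1/det) · [[d, -b], [-b, a]] = [[0.2581, 0.1613],
 [0.1613, 0.2258]].

Step 3 — form the quadratic (x - mu)^T · Sigma^{-1} · (x - mu):
  Sigma^{-1} · (x - mu) = (-0.2903, 0.1935).
  (x - mu)^T · [Sigma^{-1} · (x - mu)] = (-3)·(-0.2903) + (3)·(0.1935) = 1.4516.

Step 4 — take square root: d = √(1.4516) ≈ 1.2048.

d(x, mu) = √(1.4516) ≈ 1.2048


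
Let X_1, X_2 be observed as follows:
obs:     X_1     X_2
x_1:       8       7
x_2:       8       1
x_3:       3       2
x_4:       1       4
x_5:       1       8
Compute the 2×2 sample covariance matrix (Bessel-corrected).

Step 1 — column means:
  mean(X_1) = (8 + 8 + 3 + 1 + 1) / 5 = 21/5 = 4.2
  mean(X_2) = (7 + 1 + 2 + 4 + 8) / 5 = 22/5 = 4.4

Step 2 — sample covariance S[i,j] = (1/(n-1)) · Σ_k (x_{k,i} - mean_i) · (x_{k,j} - mean_j), with n-1 = 4.
  S[X_1,X_1] = ((3.8)·(3.8) + (3.8)·(3.8) + (-1.2)·(-1.2) + (-3.2)·(-3.2) + (-3.2)·(-3.2)) / 4 = 50.8/4 = 12.7
  S[X_1,X_2] = ((3.8)·(2.6) + (3.8)·(-3.4) + (-1.2)·(-2.4) + (-3.2)·(-0.4) + (-3.2)·(3.6)) / 4 = -10.4/4 = -2.6
  S[X_2,X_2] = ((2.6)·(2.6) + (-3.4)·(-3.4) + (-2.4)·(-2.4) + (-0.4)·(-0.4) + (3.6)·(3.6)) / 4 = 37.2/4 = 9.3

S is symmetric (S[j,i] = S[i,j]). Assembling:

S = [[12.7, -2.6],
 [-2.6, 9.3]]


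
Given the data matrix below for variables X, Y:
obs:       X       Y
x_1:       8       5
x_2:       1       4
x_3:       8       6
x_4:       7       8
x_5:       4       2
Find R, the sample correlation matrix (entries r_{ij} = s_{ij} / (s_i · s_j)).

Step 1 — column means:
  mean(X) = (8 + 1 + 8 + 7 + 4) / 5 = 28/5 = 5.6
  mean(Y) = (5 + 4 + 6 + 8 + 2) / 5 = 25/5 = 5

Step 2 — sample variances and covariances s[i,j] = (1/(n-1)) · Σ_k (x_{k,i} - mean_i) · (x_{k,j} - mean_j), with n-1 = 4:
  s[X,X] = ((2.4)·(2.4) + (-4.6)·(-4.6) + (2.4)·(2.4) + (1.4)·(1.4) + (-1.6)·(-1.6)) / 4 = 37.2/4 = 9.3
  s[X,Y] = ((2.4)·(0) + (-4.6)·(-1) + (2.4)·(1) + (1.4)·(3) + (-1.6)·(-3)) / 4 = 16/4 = 4
  s[Y,Y] = ((0)·(0) + (-1)·(-1) + (1)·(1) + (3)·(3) + (-3)·(-3)) / 4 = 20/4 = 5
  Sample standard deviations s_i = √(s[i,i]):
  s(X) = √(9.3) = 3.0496
  s(Y) = √(5) = 2.2361

Step 3 — r_{ij} = s_{ij} / (s_i · s_j):
  r[X,X] = 1 (diagonal).
  r[X,Y] = 4 / (3.0496 · 2.2361) = 4 / 6.8191 = 0.5866
  r[Y,Y] = 1 (diagonal).

R is symmetric with unit diagonal. Assembling:

R = [[1, 0.5866],
 [0.5866, 1]]


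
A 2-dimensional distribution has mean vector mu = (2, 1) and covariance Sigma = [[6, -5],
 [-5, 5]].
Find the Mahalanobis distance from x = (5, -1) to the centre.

Step 1 — centre the observation: (x - mu) = (3, -2).

Step 2 — invert Sigma. det(Sigma) = 6·5 - (-5)² = 5.
  Sigma^{-1} = (1/det) · [[d, -b], [-b, a]] = [[1, 1],
 [1, 1.2]].

Step 3 — form the quadratic (x - mu)^T · Sigma^{-1} · (x - mu):
  Sigma^{-1} · (x - mu) = (1, 0.6).
  (x - mu)^T · [Sigma^{-1} · (x - mu)] = (3)·(1) + (-2)·(0.6) = 1.8.

Step 4 — take square root: d = √(1.8) ≈ 1.3416.

d(x, mu) = √(1.8) ≈ 1.3416


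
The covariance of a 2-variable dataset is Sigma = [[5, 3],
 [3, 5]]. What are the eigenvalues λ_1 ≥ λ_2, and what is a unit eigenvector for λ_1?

Step 1 — characteristic polynomial of 2×2 Sigma:
  det(Sigma - λI) = λ² - trace · λ + det = 0.
  trace = 5 + 5 = 10, det = 5·5 - (3)² = 16.
Step 2 — discriminant:
  Δ = trace² - 4·det = 100 - 64 = 36.
Step 3 — eigenvalues:
  λ = (trace ± √Δ)/2 = (10 ± 6)/2,
  λ_1 = 8,  λ_2 = 2.

Step 4 — unit eigenvector for λ_1: solve (Sigma - λ_1 I)v = 0. First row:
  (5 - 8)·v_x + (3)·v_y = 0, i.e. (-3)·v_x + (3)·v_y = 0,
  so v ∝ (b, λ_1 - a) = (3, 3) = u.
  ||u|| = √((3)² + (3)²) = √(18) ≈ 4.2426,
  v_1 = u/||u|| ≈ (0.7071, 0.7071) (||v_1|| = 1).

λ_1 = 8,  λ_2 = 2;  v_1 ≈ (0.7071, 0.7071)


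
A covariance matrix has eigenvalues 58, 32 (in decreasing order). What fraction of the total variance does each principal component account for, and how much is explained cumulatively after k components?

Step 1 — total variance = trace(Sigma) = Σ λ_i = 58 + 32 = 90.

Step 2 — fraction explained by component i = λ_i / Σ λ:
  PC1: 58/90 = 0.6444
  PC2: 32/90 = 0.3556

Step 3 — cumulative fraction after k components = (λ_1 + ... + λ_k) / Σ λ:
  k = 1: 58/90 = 0.6444
  k = 2: (58 + 32)/90 = 90/90 = 1

Summary (fraction, with percent):

explained: PC1 0.6444 (64.44%), PC2 0.3556 (35.56%);  cumulative: 0.6444, 1


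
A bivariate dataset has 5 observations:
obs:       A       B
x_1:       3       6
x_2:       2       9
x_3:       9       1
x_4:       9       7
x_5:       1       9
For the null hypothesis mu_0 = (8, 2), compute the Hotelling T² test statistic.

Step 1 — sample mean vector:
  mean(A) = (3 + 2 + 9 + 9 + 1) / 5 = 24/5 = 4.8
  mean(B) = (6 + 9 + 1 + 7 + 9) / 5 = 32/5 = 6.4
  x̄ = (4.8, 6.4),  deviation x̄ - mu_0 = (4.8, 6.4) - (8, 2) = (-3.2, 4.4).

Step 2 — sample covariance matrix, S[i,j] = (1/(n-1)) · Σ_k (x_{k,i} - mean_i) · (x_{k,j} - mean_j), divisor n-1 = 4:
  S[A,A] = ((-1.8)·(-1.8) + (-2.8)·(-2.8) + (4.2)·(4.2) + (4.2)·(4.2) + (-3.8)·(-3.8)) / 4 = 60.8/4 = 15.2
  S[A,B] = ((-1.8)·(-0.4) + (-2.8)·(2.6) + (4.2)·(-5.4) + (4.2)·(0.6) + (-3.8)·(2.6)) / 4 = -36.6/4 = -9.15
  S[B,B] = ((-0.4)·(-0.4) + (2.6)·(2.6) + (-5.4)·(-5.4) + (0.6)·(0.6) + (2.6)·(2.6)) / 4 = 43.2/4 = 10.8
  S = [[15.2, -9.15],
 [-9.15, 10.8]].

Step 3 — invert S. det(S) = 15.2·10.8 - (-9.15)² = 80.4375.
  S^{-1} = (1/det) · [[d, -b], [-b, a]] = [[0.1343, 0.1138],
 [0.1138, 0.189]].

Step 4 — quadratic form (x̄ - mu_0)^T · S^{-1} · (x̄ - mu_0):
  S^{-1} · (x̄ - mu_0) = (0.0709, 0.4674),
  (x̄ - mu_0)^T · [...] = (-3.2)·(0.0709) + (4.4)·(0.4674) = 1.83.

Step 5 — scale by n: T² = 5 · 1.83 = 9.15.

T² ≈ 9.15
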